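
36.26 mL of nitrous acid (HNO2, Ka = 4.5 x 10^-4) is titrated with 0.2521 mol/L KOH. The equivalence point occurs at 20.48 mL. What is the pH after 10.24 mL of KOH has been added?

10.24 mL is exactly half the equivalence volume (20.48/2), i.e. the half-equivalence point.
There, n(HA) = n(A^-), so pH = pKa = -log(4.5 x 10^-4) = 3.35.

3.35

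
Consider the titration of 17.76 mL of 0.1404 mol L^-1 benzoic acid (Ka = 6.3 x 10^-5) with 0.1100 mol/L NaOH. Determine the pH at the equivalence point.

8.50

n(C6H5COOH) = 0.1404 x 0.01776 = 0.002494 mol; V(NaOH) at equivalence = 0.002494/0.1100 = 0.02267 L.
At equivalence all the acid is converted to C6H5COO-; total volume = 0.01776 + 0.02267 = 0.04043 L, so [C6H5COO-] = 0.002494/0.04043 = 0.06168 M.
Kb = Kw/Ka = 1.0e-14 / 6.3 x 10^-5 = 1.59e-10.
[OH^-] = sqrt(Kb x [C6H5COO-]) = sqrt(1.59e-10 x 0.06168) = 3.13e-6 M.
pOH = 5.50, so pH = 14.00 - 5.50 = 8.50.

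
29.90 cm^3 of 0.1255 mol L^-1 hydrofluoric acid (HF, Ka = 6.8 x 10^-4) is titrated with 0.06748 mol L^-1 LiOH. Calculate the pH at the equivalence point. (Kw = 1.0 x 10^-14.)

7.90

n(HF) = 0.1255 x 0.02990 = 0.003752 mol; V(LiOH) at equivalence = 0.003752/0.06748 = 0.05561 L.
At equivalence all the acid is converted to F-; total volume = 0.02990 + 0.05561 = 0.08551 L, so [F-] = 0.003752/0.08551 = 0.04388 M.
Kb = Kw/Ka = 1.0e-14 / 6.8 x 10^-4 = 1.47e-11.
[OH^-] = sqrt(Kb x [F-]) = sqrt(1.47e-11 x 0.04388) = 8.03e-7 M.
pOH = 6.10, so pH = 14.00 - 6.10 = 7.90.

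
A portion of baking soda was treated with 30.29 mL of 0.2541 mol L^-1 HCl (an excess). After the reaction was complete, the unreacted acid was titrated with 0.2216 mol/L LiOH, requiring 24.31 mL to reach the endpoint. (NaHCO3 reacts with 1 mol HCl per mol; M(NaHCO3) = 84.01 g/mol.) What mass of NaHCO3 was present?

0.194 g

Total n(HCl) added = 0.2541 x 0.03029 = 0.007697 mol.
n(LiOH) used = 0.2216 x 0.02431 = 0.005387 mol, which equals the excess n(HCl).
So n(HCl) consumed by the sample = 0.007697 - 0.005387 = 0.002310 mol.
n(NaHCO3) = 0.002310 / 1 = 0.002310 mol.
mass = 0.002310 mol x 84.01 g/mol = 0.194 g.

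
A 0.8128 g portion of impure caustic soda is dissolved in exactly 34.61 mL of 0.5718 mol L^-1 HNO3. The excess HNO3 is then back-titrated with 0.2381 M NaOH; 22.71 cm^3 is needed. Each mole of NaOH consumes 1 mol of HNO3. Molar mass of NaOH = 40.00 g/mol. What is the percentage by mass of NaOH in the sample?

70.8%

Total n(HNO3) added = 0.5718 x 0.03461 = 0.01979 mol.
n(NaOH) used = 0.2381 x 0.02271 = 0.005407 mol, which equals the excess n(HNO3).
So n(HNO3) consumed by the sample = 0.01979 - 0.005407 = 0.01438 mol.
n(NaOH) = 0.01438 / 1 = 0.01438 mol.
mass NaOH = 0.01438 x 40.00 = 0.5753 g, so %NaOH = 0.5753/0.8128 x 100 = 70.8%.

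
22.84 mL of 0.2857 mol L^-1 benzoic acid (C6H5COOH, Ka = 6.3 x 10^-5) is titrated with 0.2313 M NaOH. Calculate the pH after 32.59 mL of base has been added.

12.26

n(acid) = 0.2857 x 0.02284 = 0.006525 mol; n(NaOH) added = 0.2313 x 0.03259 = 0.007538 mol.
Base is in excess by 0.007538 - 0.006525 = 0.001013 mol in a total volume of 0.05543 L.
[OH^-] = 0.001013/0.05543 = 0.01827 M, so pOH = 1.74 and pH = 14.00 - 1.74 = 12.26.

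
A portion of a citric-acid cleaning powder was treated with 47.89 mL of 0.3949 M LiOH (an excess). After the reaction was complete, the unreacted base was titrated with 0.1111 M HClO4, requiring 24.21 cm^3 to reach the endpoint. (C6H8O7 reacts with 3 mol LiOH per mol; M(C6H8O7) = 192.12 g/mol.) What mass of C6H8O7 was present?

Total n(LiOH) added = 0.3949 x 0.04789 = 0.01891 mol.
n(HClO4) used = 0.1111 x 0.02421 = 0.002690 mol, which equals the excess n(LiOH).
So n(LiOH) consumed by the sample = 0.01891 - 0.002690 = 0.01622 mol.
n(C6H8O7) = 0.01622 / 3 = 0.005407 mol.
mass = 0.005407 mol x 192.12 g/mol = 1.04 g.

1.04 g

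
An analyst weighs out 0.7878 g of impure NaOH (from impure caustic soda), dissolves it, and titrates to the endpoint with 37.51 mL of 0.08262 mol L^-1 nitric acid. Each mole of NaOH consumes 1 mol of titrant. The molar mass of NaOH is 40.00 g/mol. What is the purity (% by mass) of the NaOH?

15.7%

n(HNO3) = 0.08262 x 0.03751 = 0.003099 mol.
n(NaOH) = 0.003099 / 1 = 0.003099 mol.
mass of NaOH = 0.003099 x 40.00 = 0.1240 g.
% purity = 0.1240 / 0.7878 x 100 = 15.7%.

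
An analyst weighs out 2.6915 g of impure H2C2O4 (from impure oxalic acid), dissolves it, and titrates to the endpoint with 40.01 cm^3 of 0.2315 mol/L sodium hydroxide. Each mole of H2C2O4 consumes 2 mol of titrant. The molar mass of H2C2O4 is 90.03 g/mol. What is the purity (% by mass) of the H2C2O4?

15.5%

n(NaOH) = 0.2315 x 0.04001 = 0.009262 mol.
n(H2C2O4) = 0.009262 / 2 = 0.004631 mol.
mass of H2C2O4 = 0.004631 x 90.03 = 0.4169 g.
% purity = 0.4169 / 2.6915 x 100 = 15.5%.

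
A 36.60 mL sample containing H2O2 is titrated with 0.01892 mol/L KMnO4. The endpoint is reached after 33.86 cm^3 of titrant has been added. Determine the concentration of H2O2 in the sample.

0.0438 M

n(KMnO4) = 0.01892 x 0.03386 = 0.0006406 mol.
From the balanced equation, 2 mol KMnO4 reacts with 5 mol H2O2, so n(H2O2) = 0.0006406 x 5/2 = 0.001602 mol.
[H2O2] = 0.001602 / 0.03660 L = 0.0438 M.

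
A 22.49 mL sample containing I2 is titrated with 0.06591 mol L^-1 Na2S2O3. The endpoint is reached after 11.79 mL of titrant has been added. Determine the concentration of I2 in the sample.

n(Na2S2O3) = 0.06591 x 0.01179 = 0.0007771 mol.
From the balanced equation, 2 mol Na2S2O3 reacts with 1 mol I2, so n(I2) = 0.0007771 x 1/2 = 0.0003885 mol.
[I2] = 0.0003885 / 0.02249 L = 0.0173 M.

0.0173 M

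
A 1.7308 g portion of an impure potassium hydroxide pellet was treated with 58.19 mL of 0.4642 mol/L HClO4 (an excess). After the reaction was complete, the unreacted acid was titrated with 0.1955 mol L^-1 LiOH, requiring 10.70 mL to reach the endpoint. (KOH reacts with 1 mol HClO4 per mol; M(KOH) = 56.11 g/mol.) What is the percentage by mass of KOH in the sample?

Total n(HClO4) added = 0.4642 x 0.05819 = 0.02701 mol.
n(LiOH) used = 0.1955 x 0.01070 = 0.002092 mol, which equals the excess n(HClO4).
So n(HClO4) consumed by the sample = 0.02701 - 0.002092 = 0.02492 mol.
n(KOH) = 0.02492 / 1 = 0.02492 mol.
mass KOH = 0.02492 x 56.11 = 1.398 g, so %KOH = 1.398/1.7308 x 100 = 80.8%.

80.8%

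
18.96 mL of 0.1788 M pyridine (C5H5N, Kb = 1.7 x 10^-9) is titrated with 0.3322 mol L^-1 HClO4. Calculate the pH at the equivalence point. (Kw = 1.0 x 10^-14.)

3.08

n(C5H5N) = 0.1788 x 0.01896 = 0.003390 mol; V(HClO4) at equivalence = 0.003390/0.3322 = 0.01020 L.
At equivalence the base is fully converted to C5H5NH+; total volume = 0.02916 L, so [C5H5NH+] = 0.003390/0.02916 = 0.1162 M.
Ka(C5H5NH+) = Kw/Kb = 1.0e-14 / 1.7 x 10^-9 = 5.88e-6.
[H^+] = sqrt(Ka x [C5H5NH+]) = sqrt(5.88e-6 x 0.1162) = 0.000827 M.
pH = -log(0.000827) = 3.08.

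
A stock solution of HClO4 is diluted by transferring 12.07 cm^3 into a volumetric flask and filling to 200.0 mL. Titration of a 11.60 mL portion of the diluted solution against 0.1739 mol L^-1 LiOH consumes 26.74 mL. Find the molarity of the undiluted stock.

n(LiOH) = 0.1739 x 0.02674 = 0.004650 mol.
n(HClO4) in the aliquot = 0.004650 mol.
[diluted HClO4] = 0.004650 / 0.01160 = 0.4009 M.
Dilution factor = 200.0/12.07 = 16.57, so [stock] = 0.4009 x 16.57 = 6.64 M.

6.64 M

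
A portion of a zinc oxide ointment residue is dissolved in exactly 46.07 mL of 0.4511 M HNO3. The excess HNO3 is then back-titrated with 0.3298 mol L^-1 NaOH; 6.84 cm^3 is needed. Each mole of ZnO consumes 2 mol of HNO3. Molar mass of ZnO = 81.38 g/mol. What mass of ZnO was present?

Total n(HNO3) added = 0.4511 x 0.04607 = 0.02078 mol.
n(NaOH) used = 0.3298 x 0.006840 = 0.002256 mol, which equals the excess n(HNO3).
So n(HNO3) consumed by the sample = 0.02078 - 0.002256 = 0.01853 mol.
n(ZnO) = 0.01853 / 2 = 0.009263 mol.
mass = 0.009263 mol x 81.38 g/mol = 0.754 g.

0.754 g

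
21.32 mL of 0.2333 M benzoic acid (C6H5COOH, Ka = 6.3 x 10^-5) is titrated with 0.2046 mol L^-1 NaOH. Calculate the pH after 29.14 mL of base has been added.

n(acid) = 0.2333 x 0.02132 = 0.004974 mol; n(NaOH) added = 0.2046 x 0.02914 = 0.005962 mol.
Base is in excess by 0.005962 - 0.004974 = 0.0009881 mol in a total volume of 0.05046 L.
[OH^-] = 0.0009881/0.05046 = 0.01958 M, so pOH = 1.71 and pH = 14.00 - 1.71 = 12.29.

12.29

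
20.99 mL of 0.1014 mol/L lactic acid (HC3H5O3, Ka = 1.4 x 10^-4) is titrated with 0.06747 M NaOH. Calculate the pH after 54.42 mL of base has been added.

n(acid) = 0.1014 x 0.02099 = 0.002128 mol; n(NaOH) added = 0.06747 x 0.05442 = 0.003672 mol.
Base is in excess by 0.003672 - 0.002128 = 0.001543 mol in a total volume of 0.07541 L.
[OH^-] = 0.001543/0.07541 = 0.02047 M, so pOH = 1.69 and pH = 14.00 - 1.69 = 12.31.

12.31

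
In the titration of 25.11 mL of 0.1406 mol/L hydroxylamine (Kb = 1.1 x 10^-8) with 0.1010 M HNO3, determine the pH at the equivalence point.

n(NH2OH) = 0.1406 x 0.02511 = 0.003530 mol; V(HNO3) at equivalence = 0.003530/0.1010 = 0.03496 L.
At equivalence the base is fully converted to NH3OH+; total volume = 0.06007 L, so [NH3OH+] = 0.003530/0.06007 = 0.05878 M.
Ka(NH3OH+) = Kw/Kb = 1.0e-14 / 1.1 x 10^-8 = 9.09e-7.
[H^+] = sqrt(Ka x [NH3OH+]) = sqrt(9.09e-7 x 0.05878) = 0.000231 M.
pH = -log(0.000231) = 3.64.

3.64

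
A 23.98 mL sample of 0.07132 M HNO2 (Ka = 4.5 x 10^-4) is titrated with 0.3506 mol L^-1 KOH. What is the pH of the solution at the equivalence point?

8.06

n(HNO2) = 0.07132 x 0.02398 = 0.001710 mol; V(KOH) at equivalence = 0.001710/0.3506 = 0.004878 L.
At equivalence all the acid is converted to NO2-; total volume = 0.02398 + 0.004878 = 0.02886 L, so [NO2-] = 0.001710/0.02886 = 0.05926 M.
Kb = Kw/Ka = 1.0e-14 / 4.5 x 10^-4 = 2.22e-11.
[OH^-] = sqrt(Kb x [NO2-]) = sqrt(2.22e-11 x 0.05926) = 1.15e-6 M.
pOH = 5.94, so pH = 14.00 - 5.94 = 8.06.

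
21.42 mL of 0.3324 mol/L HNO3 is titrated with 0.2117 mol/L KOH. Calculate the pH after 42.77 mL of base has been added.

12.48

n(acid) = 0.3324 x 0.02142 = 0.007120 mol; n(KOH) added = 0.2117 x 0.04277 = 0.009054 mol.
Base is in excess by 0.009054 - 0.007120 = 0.001934 mol in a total volume of 0.06419 L.
[OH^-] = 0.001934/0.06419 = 0.03014 M, so pOH = 1.52 and pH = 14.00 - 1.52 = 12.48.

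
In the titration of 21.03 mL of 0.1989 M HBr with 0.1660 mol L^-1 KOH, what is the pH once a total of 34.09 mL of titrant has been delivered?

n(acid) = 0.1989 x 0.02103 = 0.004183 mol; n(KOH) added = 0.1660 x 0.03409 = 0.005659 mol.
Base is in excess by 0.005659 - 0.004183 = 0.001476 mol in a total volume of 0.05512 L.
[OH^-] = 0.001476/0.05512 = 0.02678 M, so pOH = 1.57 and pH = 14.00 - 1.57 = 12.43.

12.43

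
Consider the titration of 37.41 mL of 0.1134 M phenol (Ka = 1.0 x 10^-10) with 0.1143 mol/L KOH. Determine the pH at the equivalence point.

11.38

n(C6H5OH) = 0.1134 x 0.03741 = 0.004242 mol; V(KOH) at equivalence = 0.004242/0.1143 = 0.03712 L.
At equivalence all the acid is converted to C6H5O-; total volume = 0.03741 + 0.03712 = 0.07453 L, so [C6H5O-] = 0.004242/0.07453 = 0.05692 M.
Kb = Kw/Ka = 1.0e-14 / 1.0 x 10^-10 = 0.000100.
[OH^-] = sqrt(Kb x [C6H5O-]) = sqrt(0.000100 x 0.05692) = 0.00239 M.
pOH = 2.62, so pH = 14.00 - 2.62 = 11.38.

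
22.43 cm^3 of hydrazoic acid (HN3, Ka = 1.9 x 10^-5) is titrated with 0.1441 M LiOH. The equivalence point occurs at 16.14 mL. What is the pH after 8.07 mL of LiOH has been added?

4.72

8.07 mL is exactly half the equivalence volume (16.14/2), i.e. the half-equivalence point.
There, n(HA) = n(A^-), so pH = pKa = -log(1.9 x 10^-5) = 4.72.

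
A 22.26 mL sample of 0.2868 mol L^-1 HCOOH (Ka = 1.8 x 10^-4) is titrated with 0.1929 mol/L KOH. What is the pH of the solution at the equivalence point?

8.40

n(HCOOH) = 0.2868 x 0.02226 = 0.006384 mol; V(KOH) at equivalence = 0.006384/0.1929 = 0.03310 L.
At equivalence all the acid is converted to HCOO-; total volume = 0.02226 + 0.03310 = 0.05536 L, so [HCOO-] = 0.006384/0.05536 = 0.1153 M.
Kb = Kw/Ka = 1.0e-14 / 1.8 x 10^-4 = 5.56e-11.
[OH^-] = sqrt(Kb x [HCOO-]) = sqrt(5.56e-11 x 0.1153) = 2.53e-6 M.
pOH = 5.60, so pH = 14.00 - 5.60 = 8.40.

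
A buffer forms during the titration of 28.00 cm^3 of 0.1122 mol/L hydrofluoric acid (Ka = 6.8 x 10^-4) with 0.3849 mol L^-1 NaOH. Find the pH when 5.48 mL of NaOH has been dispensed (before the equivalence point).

3.48

Initial n(HF) = 0.1122 x 0.02800 = 0.003142 mol.
n(NaOH) added = 0.3849 x 0.005480 = 0.002109 mol, converting that many moles of HF to F-.
Remaining n(HF) = 0.001032 mol; n(F-) = 0.002109 mol.
By Henderson-Hasselbalch, pH = pKa + log([A^-]/[HA]) = 3.17 + log(0.002109/0.001032) = 3.17 + (+0.31) = 3.48.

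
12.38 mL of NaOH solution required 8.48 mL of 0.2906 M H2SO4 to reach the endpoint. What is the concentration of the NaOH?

0.398 M

n(H2SO4) delivered = 0.2906 x 0.008480 = 0.002464 mol.
The reaction is 2 NaOH + 1 H2SO4, so n(NaOH) = 0.002464 x 2/1 = 0.004929 mol.
[NaOH] = 0.004929 mol / 0.01238 L = 0.398 M.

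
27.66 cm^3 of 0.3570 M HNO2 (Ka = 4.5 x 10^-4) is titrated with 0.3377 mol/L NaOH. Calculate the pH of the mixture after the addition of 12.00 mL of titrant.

3.19

Initial n(HNO2) = 0.3570 x 0.02766 = 0.009875 mol.
n(NaOH) added = 0.3377 x 0.01200 = 0.004052 mol, converting that many moles of HNO2 to NO2-.
Remaining n(HNO2) = 0.005822 mol; n(NO2-) = 0.004052 mol.
By Henderson-Hasselbalch, pH = pKa + log([A^-]/[HA]) = 3.35 + log(0.004052/0.005822) = 3.35 + (-0.16) = 3.19.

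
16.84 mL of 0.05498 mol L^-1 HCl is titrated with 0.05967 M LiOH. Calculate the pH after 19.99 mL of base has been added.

11.86

n(acid) = 0.05498 x 0.01684 = 0.0009259 mol; n(LiOH) added = 0.05967 x 0.01999 = 0.001193 mol.
Base is in excess by 0.001193 - 0.0009259 = 0.0002669 mol in a total volume of 0.03683 L.
[OH^-] = 0.0002669/0.03683 = 0.007248 M, so pOH = 2.14 and pH = 14.00 - 2.14 = 11.86.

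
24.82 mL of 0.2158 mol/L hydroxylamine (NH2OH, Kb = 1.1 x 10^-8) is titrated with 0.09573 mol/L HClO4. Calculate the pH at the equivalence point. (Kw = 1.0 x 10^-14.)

n(NH2OH) = 0.2158 x 0.02482 = 0.005356 mol; V(HClO4) at equivalence = 0.005356/0.09573 = 0.05595 L.
At equivalence the base is fully converted to NH3OH+; total volume = 0.08077 L, so [NH3OH+] = 0.005356/0.08077 = 0.06631 M.
Ka(NH3OH+) = Kw/Kb = 1.0e-14 / 1.1 x 10^-8 = 9.09e-7.
[H^+] = sqrt(Ka x [NH3OH+]) = sqrt(9.09e-7 x 0.06631) = 0.000246 M.
pH = -log(0.000246) = 3.61.

3.61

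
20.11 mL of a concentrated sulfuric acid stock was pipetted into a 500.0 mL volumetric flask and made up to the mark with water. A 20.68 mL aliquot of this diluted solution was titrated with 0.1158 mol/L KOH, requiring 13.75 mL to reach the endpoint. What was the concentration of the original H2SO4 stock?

n(KOH) = 0.1158 x 0.01375 = 0.001592 mol.
n(H2SO4) in the aliquot = 0.001592 x 1/2 = 0.0007961 mol.
[diluted H2SO4] = 0.0007961 / 0.02068 = 0.03850 M.
Dilution factor = 500.0/20.11 = 24.86, so [stock] = 0.03850 x 24.86 = 0.957 M.

0.957 M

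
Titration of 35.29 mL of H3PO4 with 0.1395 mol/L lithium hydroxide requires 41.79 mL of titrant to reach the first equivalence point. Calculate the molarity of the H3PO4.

0.165 M

n(LiOH) = 0.1395 x 0.04179 = 0.005830 mol.
At the first equivalence point, 1 mol OH^- react per mol H3PO4, so n(H3PO4) = 0.005830 / 1 = 0.005830 mol.
[H3PO4] = 0.005830 / 0.03529 L = 0.165 M.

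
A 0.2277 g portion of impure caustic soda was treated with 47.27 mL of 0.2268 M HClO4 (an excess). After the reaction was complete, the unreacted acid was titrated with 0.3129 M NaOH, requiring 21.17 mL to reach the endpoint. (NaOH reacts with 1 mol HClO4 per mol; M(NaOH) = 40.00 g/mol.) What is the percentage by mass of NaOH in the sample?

72.0%

Total n(HClO4) added = 0.2268 x 0.04727 = 0.01072 mol.
n(NaOH) used = 0.3129 x 0.02117 = 0.006624 mol, which equals the excess n(HClO4).
So n(HClO4) consumed by the sample = 0.01072 - 0.006624 = 0.004097 mol.
n(NaOH) = 0.004097 / 1 = 0.004097 mol.
mass NaOH = 0.004097 x 40.00 = 0.1639 g, so %NaOH = 0.1639/0.2277 x 100 = 72.0%.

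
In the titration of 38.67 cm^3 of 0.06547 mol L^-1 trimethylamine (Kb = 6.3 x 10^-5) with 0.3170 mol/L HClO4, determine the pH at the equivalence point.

5.53

n((CH3)3N) = 0.06547 x 0.03867 = 0.002532 mol; V(HClO4) at equivalence = 0.002532/0.3170 = 0.007987 L.
At equivalence the base is fully converted to (CH3)3NH+; total volume = 0.04666 L, so [(CH3)3NH+] = 0.002532/0.04666 = 0.05426 M.
Ka((CH3)3NH+) = Kw/Kb = 1.0e-14 / 6.3 x 10^-5 = 1.59e-10.
[H^+] = sqrt(Ka x [(CH3)3NH+]) = sqrt(1.59e-10 x 0.05426) = 2.93e-6 M.
pH = -log(2.93e-6) = 5.53.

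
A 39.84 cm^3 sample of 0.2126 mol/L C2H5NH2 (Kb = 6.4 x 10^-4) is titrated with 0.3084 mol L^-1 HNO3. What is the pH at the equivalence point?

n(C2H5NH2) = 0.2126 x 0.03984 = 0.008470 mol; V(HNO3) at equivalence = 0.008470/0.3084 = 0.02746 L.
At equivalence the base is fully converted to C2H5NH3+; total volume = 0.06730 L, so [C2H5NH3+] = 0.008470/0.06730 = 0.1258 M.
Ka(C2H5NH3+) = Kw/Kb = 1.0e-14 / 6.4 x 10^-4 = 1.56e-11.
[H^+] = sqrt(Ka x [C2H5NH3+]) = sqrt(1.56e-11 x 0.1258) = 1.40e-6 M.
pH = -log(1.40e-6) = 5.85.

5.85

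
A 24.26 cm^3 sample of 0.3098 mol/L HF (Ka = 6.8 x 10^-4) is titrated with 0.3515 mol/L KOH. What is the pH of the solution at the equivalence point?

n(HF) = 0.3098 x 0.02426 = 0.007516 mol; V(KOH) at equivalence = 0.007516/0.3515 = 0.02138 L.
At equivalence all the acid is converted to F-; total volume = 0.02426 + 0.02138 = 0.04564 L, so [F-] = 0.007516/0.04564 = 0.1647 M.
Kb = Kw/Ka = 1.0e-14 / 6.8 x 10^-4 = 1.47e-11.
[OH^-] = sqrt(Kb x [F-]) = sqrt(1.47e-11 x 0.1647) = 1.56e-6 M.
pOH = 5.81, so pH = 14.00 - 5.81 = 8.19.

8.19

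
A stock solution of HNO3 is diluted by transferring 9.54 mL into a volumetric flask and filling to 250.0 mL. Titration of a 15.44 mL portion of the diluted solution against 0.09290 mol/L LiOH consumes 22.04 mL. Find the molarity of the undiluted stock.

n(LiOH) = 0.09290 x 0.02204 = 0.002048 mol.
n(HNO3) in the aliquot = 0.002048 mol.
[diluted HNO3] = 0.002048 / 0.01544 = 0.1326 M.
Dilution factor = 250.0/9.540 = 26.21, so [stock] = 0.1326 x 26.21 = 3.48 M.

3.48 M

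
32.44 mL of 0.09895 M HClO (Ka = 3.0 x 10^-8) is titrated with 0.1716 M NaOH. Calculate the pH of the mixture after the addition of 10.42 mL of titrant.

Initial n(HClO) = 0.09895 x 0.03244 = 0.003210 mol.
n(NaOH) added = 0.1716 x 0.01042 = 0.001788 mol, converting that many moles of HClO to ClO-.
Remaining n(HClO) = 0.001422 mol; n(ClO-) = 0.001788 mol.
By Henderson-Hasselbalch, pH = pKa + log([A^-]/[HA]) = 7.52 + log(0.001788/0.001422) = 7.52 + (+0.10) = 7.62.

7.62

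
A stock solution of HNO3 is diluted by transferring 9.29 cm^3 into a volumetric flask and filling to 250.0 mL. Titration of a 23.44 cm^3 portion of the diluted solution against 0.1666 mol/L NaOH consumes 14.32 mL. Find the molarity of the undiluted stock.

n(NaOH) = 0.1666 x 0.01432 = 0.002386 mol.
n(HNO3) in the aliquot = 0.002386 mol.
[diluted HNO3] = 0.002386 / 0.02344 = 0.1018 M.
Dilution factor = 250.0/9.290 = 26.91, so [stock] = 0.1018 x 26.91 = 2.74 M.

2.74 M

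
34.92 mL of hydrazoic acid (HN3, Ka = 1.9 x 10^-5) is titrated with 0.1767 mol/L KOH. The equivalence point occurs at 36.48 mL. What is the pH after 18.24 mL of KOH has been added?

18.24 mL is exactly half the equivalence volume (36.48/2), i.e. the half-equivalence point.
There, n(HA) = n(A^-), so pH = pKa = -log(1.9 x 10^-5) = 4.72.

4.72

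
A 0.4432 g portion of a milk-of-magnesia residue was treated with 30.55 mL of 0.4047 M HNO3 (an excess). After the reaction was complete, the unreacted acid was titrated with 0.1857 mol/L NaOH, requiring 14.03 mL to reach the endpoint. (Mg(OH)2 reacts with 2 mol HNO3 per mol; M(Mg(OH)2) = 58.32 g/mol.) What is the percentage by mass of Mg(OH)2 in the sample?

Total n(HNO3) added = 0.4047 x 0.03055 = 0.01236 mol.
n(NaOH) used = 0.1857 x 0.01403 = 0.002605 mol, which equals the excess n(HNO3).
So n(HNO3) consumed by the sample = 0.01236 - 0.002605 = 0.009758 mol.
n(Mg(OH)2) = 0.009758 / 2 = 0.004879 mol.
mass Mg(OH)2 = 0.004879 x 58.32 = 0.2845 g, so %Mg(OH)2 = 0.2845/0.4432 x 100 = 64.2%.

64.2%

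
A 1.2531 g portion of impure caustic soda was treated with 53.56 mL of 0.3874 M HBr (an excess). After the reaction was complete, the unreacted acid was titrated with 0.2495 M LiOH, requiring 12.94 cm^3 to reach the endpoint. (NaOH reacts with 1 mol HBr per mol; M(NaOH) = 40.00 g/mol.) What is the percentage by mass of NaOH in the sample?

Total n(HBr) added = 0.3874 x 0.05356 = 0.02075 mol.
n(LiOH) used = 0.2495 x 0.01294 = 0.003229 mol, which equals the excess n(HBr).
So n(HBr) consumed by the sample = 0.02075 - 0.003229 = 0.01752 mol.
n(NaOH) = 0.01752 / 1 = 0.01752 mol.
mass NaOH = 0.01752 x 40.00 = 0.7008 g, so %NaOH = 0.7008/1.2531 x 100 = 55.9%.

55.9%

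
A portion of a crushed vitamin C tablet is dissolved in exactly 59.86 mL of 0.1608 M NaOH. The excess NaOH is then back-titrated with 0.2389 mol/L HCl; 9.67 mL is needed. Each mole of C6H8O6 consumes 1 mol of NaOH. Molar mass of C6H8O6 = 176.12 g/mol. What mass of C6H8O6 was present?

1.29 g

Total n(NaOH) added = 0.1608 x 0.05986 = 0.009625 mol.
n(HCl) used = 0.2389 x 0.009670 = 0.002310 mol, which equals the excess n(NaOH).
So n(NaOH) consumed by the sample = 0.009625 - 0.002310 = 0.007315 mol.
n(C6H8O6) = 0.007315 / 1 = 0.007315 mol.
mass = 0.007315 mol x 176.12 g/mol = 1.29 g.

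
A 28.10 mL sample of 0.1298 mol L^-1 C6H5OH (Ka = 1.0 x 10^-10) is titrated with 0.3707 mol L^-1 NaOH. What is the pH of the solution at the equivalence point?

11.49

n(C6H5OH) = 0.1298 x 0.02810 = 0.003647 mol; V(NaOH) at equivalence = 0.003647/0.3707 = 0.009839 L.
At equivalence all the acid is converted to C6H5O-; total volume = 0.02810 + 0.009839 = 0.03794 L, so [C6H5O-] = 0.003647/0.03794 = 0.09614 M.
Kb = Kw/Ka = 1.0e-14 / 1.0 x 10^-10 = 0.000100.
[OH^-] = sqrt(Kb x [C6H5O-]) = sqrt(0.000100 x 0.09614) = 0.00310 M.
pOH = 2.51, so pH = 14.00 - 2.51 = 11.49.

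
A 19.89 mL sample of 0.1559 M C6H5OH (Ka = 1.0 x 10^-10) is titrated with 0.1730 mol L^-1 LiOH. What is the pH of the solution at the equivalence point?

11.46

n(C6H5OH) = 0.1559 x 0.01989 = 0.003101 mol; V(LiOH) at equivalence = 0.003101/0.1730 = 0.01792 L.
At equivalence all the acid is converted to C6H5O-; total volume = 0.01989 + 0.01792 = 0.03781 L, so [C6H5O-] = 0.003101/0.03781 = 0.08200 M.
Kb = Kw/Ka = 1.0e-14 / 1.0 x 10^-10 = 0.000100.
[OH^-] = sqrt(Kb x [C6H5O-]) = sqrt(0.000100 x 0.08200) = 0.00286 M.
pOH = 2.54, so pH = 14.00 - 2.54 = 11.46.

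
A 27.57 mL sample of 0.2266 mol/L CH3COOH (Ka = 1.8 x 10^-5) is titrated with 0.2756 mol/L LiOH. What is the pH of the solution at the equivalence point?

n(CH3COOH) = 0.2266 x 0.02757 = 0.006247 mol; V(LiOH) at equivalence = 0.006247/0.2756 = 0.02267 L.
At equivalence all the acid is converted to CH3COO-; total volume = 0.02757 + 0.02267 = 0.05024 L, so [CH3COO-] = 0.006247/0.05024 = 0.1244 M.
Kb = Kw/Ka = 1.0e-14 / 1.8 x 10^-5 = 5.56e-10.
[OH^-] = sqrt(Kb x [CH3COO-]) = sqrt(5.56e-10 x 0.1244) = 8.31e-6 M.
pOH = 5.08, so pH = 14.00 - 5.08 = 8.92.

8.92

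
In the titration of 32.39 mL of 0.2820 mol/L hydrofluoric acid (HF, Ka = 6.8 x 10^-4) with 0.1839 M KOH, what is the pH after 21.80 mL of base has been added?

Initial n(HF) = 0.2820 x 0.03239 = 0.009134 mol.
n(KOH) added = 0.1839 x 0.02180 = 0.004009 mol, converting that many moles of HF to F-.
Remaining n(HF) = 0.005125 mol; n(F-) = 0.004009 mol.
By Henderson-Hasselbalch, pH = pKa + log([A^-]/[HA]) = 3.17 + log(0.004009/0.005125) = 3.17 + (-0.11) = 3.06.

3.06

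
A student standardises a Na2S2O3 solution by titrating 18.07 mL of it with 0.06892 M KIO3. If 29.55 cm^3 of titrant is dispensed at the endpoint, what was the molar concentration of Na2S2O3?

0.676 M

n(KIO3) = 0.06892 x 0.02955 = 0.002037 mol.
From the balanced equation, 1 mol KIO3 reacts with 6 mol Na2S2O3, so n(Na2S2O3) = 0.002037 x 6/1 = 0.01222 mol.
[Na2S2O3] = 0.01222 / 0.01807 L = 0.676 M.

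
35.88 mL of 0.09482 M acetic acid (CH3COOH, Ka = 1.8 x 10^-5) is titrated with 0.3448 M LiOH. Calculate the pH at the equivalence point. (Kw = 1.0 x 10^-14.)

8.81

n(CH3COOH) = 0.09482 x 0.03588 = 0.003402 mol; V(LiOH) at equivalence = 0.003402/0.3448 = 0.009867 L.
At equivalence all the acid is converted to CH3COO-; total volume = 0.03588 + 0.009867 = 0.04575 L, so [CH3COO-] = 0.003402/0.04575 = 0.07437 M.
Kb = Kw/Ka = 1.0e-14 / 1.8 x 10^-5 = 5.56e-10.
[OH^-] = sqrt(Kb x [CH3COO-]) = sqrt(5.56e-10 x 0.07437) = 6.43e-6 M.
pOH = 5.19, so pH = 14.00 - 5.19 = 8.81.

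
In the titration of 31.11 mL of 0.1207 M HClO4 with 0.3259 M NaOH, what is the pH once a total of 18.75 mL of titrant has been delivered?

12.67

n(acid) = 0.1207 x 0.03111 = 0.003755 mol; n(NaOH) added = 0.3259 x 0.01875 = 0.006111 mol.
Base is in excess by 0.006111 - 0.003755 = 0.002356 mol in a total volume of 0.04986 L.
[OH^-] = 0.002356/0.04986 = 0.04725 M, so pOH = 1.33 and pH = 14.00 - 1.33 = 12.67.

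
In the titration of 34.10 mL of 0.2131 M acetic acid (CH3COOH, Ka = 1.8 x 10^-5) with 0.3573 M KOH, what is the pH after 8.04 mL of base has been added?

4.56

Initial n(CH3COOH) = 0.2131 x 0.03410 = 0.007267 mol.
n(KOH) added = 0.3573 x 0.008040 = 0.002873 mol, converting that many moles of CH3COOH to CH3COO-.
Remaining n(CH3COOH) = 0.004394 mol; n(CH3COO-) = 0.002873 mol.
By Henderson-Hasselbalch, pH = pKa + log([A^-]/[HA]) = 4.74 + log(0.002873/0.004394) = 4.74 + (-0.18) = 4.56.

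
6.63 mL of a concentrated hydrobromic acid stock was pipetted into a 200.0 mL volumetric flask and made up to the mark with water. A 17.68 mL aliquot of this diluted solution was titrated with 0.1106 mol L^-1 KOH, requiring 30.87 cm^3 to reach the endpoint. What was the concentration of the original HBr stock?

5.83 M

n(KOH) = 0.1106 x 0.03087 = 0.003414 mol.
n(HBr) in the aliquot = 0.003414 mol.
[diluted HBr] = 0.003414 / 0.01768 = 0.1931 M.
Dilution factor = 200.0/6.630 = 30.17, so [stock] = 0.1931 x 30.17 = 5.83 M.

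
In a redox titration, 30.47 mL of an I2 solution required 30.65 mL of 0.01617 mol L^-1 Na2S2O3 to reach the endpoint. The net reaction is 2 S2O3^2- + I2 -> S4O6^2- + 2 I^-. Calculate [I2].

0.00813 M

n(Na2S2O3) = 0.01617 x 0.03065 = 0.0004956 mol.
From the balanced equation, 2 mol Na2S2O3 reacts with 1 mol I2, so n(I2) = 0.0004956 x 1/2 = 0.0002478 mol.
[I2] = 0.0002478 / 0.03047 L = 0.00813 M.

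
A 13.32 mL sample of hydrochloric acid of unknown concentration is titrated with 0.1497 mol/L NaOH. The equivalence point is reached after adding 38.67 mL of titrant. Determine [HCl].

0.435 M

n(NaOH) delivered = 0.1497 x 0.03867 = 0.005789 mol.
For a 1:1 reaction, n(HCl) = 0.005789 mol.
[HCl] = 0.005789 mol / 0.01332 L = 0.435 M.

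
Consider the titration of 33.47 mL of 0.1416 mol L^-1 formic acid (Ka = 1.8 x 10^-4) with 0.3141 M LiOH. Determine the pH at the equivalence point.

8.37

n(HCOOH) = 0.1416 x 0.03347 = 0.004739 mol; V(LiOH) at equivalence = 0.004739/0.3141 = 0.01509 L.
At equivalence all the acid is converted to HCOO-; total volume = 0.03347 + 0.01509 = 0.04856 L, so [HCOO-] = 0.004739/0.04856 = 0.09760 M.
Kb = Kw/Ka = 1.0e-14 / 1.8 x 10^-4 = 5.56e-11.
[OH^-] = sqrt(Kb x [HCOO-]) = sqrt(5.56e-11 x 0.09760) = 2.33e-6 M.
pOH = 5.63, so pH = 14.00 - 5.63 = 8.37.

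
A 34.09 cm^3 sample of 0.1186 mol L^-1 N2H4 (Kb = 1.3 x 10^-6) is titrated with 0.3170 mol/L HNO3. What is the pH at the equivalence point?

4.59

n(N2H4) = 0.1186 x 0.03409 = 0.004043 mol; V(HNO3) at equivalence = 0.004043/0.3170 = 0.01275 L.
At equivalence the base is fully converted to N2H5+; total volume = 0.04684 L, so [N2H5+] = 0.004043/0.04684 = 0.08631 M.
Ka(N2H5+) = Kw/Kb = 1.0e-14 / 1.3 x 10^-6 = 7.69e-9.
[H^+] = sqrt(Ka x [N2H5+]) = sqrt(7.69e-9 x 0.08631) = 2.58e-5 M.
pH = -log(2.58e-5) = 4.59.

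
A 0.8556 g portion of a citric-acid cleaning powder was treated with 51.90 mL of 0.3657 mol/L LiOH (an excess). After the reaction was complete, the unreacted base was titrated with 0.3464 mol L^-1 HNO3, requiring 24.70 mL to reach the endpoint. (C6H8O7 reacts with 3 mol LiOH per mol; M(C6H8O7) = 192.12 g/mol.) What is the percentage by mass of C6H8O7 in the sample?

Total n(LiOH) added = 0.3657 x 0.05190 = 0.01898 mol.
n(HNO3) used = 0.3464 x 0.02470 = 0.008556 mol, which equals the excess n(LiOH).
So n(LiOH) consumed by the sample = 0.01898 - 0.008556 = 0.01042 mol.
n(C6H8O7) = 0.01042 / 3 = 0.003475 mol.
mass C6H8O7 = 0.003475 x 192.12 = 0.6675 g, so %C6H8O7 = 0.6675/0.8556 x 100 = 78.0%.

78.0%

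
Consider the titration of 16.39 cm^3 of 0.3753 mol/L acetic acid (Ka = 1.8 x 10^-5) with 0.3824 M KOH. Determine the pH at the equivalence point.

n(CH3COOH) = 0.3753 x 0.01639 = 0.006151 mol; V(KOH) at equivalence = 0.006151/0.3824 = 0.01609 L.
At equivalence all the acid is converted to CH3COO-; total volume = 0.01639 + 0.01609 = 0.03248 L, so [CH3COO-] = 0.006151/0.03248 = 0.1894 M.
Kb = Kw/Ka = 1.0e-14 / 1.8 x 10^-5 = 5.56e-10.
[OH^-] = sqrt(Kb x [CH3COO-]) = sqrt(5.56e-10 x 0.1894) = 1.03e-5 M.
pOH = 4.99, so pH = 14.00 - 4.99 = 9.01.

9.01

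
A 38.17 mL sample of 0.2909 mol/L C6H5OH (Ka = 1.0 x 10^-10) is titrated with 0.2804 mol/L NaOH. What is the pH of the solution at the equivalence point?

n(C6H5OH) = 0.2909 x 0.03817 = 0.01110 mol; V(NaOH) at equivalence = 0.01110/0.2804 = 0.03960 L.
At equivalence all the acid is converted to C6H5O-; total volume = 0.03817 + 0.03960 = 0.07777 L, so [C6H5O-] = 0.01110/0.07777 = 0.1428 M.
Kb = Kw/Ka = 1.0e-14 / 1.0 x 10^-10 = 0.000100.
[OH^-] = sqrt(Kb x [C6H5O-]) = sqrt(0.000100 x 0.1428) = 0.00378 M.
pOH = 2.42, so pH = 14.00 - 2.42 = 11.58.

11.58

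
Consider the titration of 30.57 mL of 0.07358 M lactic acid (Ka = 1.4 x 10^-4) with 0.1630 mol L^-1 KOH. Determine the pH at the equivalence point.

8.28

n(HC3H5O3) = 0.07358 x 0.03057 = 0.002249 mol; V(KOH) at equivalence = 0.002249/0.1630 = 0.01380 L.
At equivalence all the acid is converted to C3H5O3-; total volume = 0.03057 + 0.01380 = 0.04437 L, so [C3H5O3-] = 0.002249/0.04437 = 0.05070 M.
Kb = Kw/Ka = 1.0e-14 / 1.4 x 10^-4 = 7.14e-11.
[OH^-] = sqrt(Kb x [C3H5O3-]) = sqrt(7.14e-11 x 0.05070) = 1.90e-6 M.
pOH = 5.72, so pH = 14.00 - 5.72 = 8.28.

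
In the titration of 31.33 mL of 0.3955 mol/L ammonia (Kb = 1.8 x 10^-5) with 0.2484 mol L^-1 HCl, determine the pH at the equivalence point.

5.04

n(NH3) = 0.3955 x 0.03133 = 0.01239 mol; V(HCl) at equivalence = 0.01239/0.2484 = 0.04988 L.
At equivalence the base is fully converted to NH4+; total volume = 0.08121 L, so [NH4+] = 0.01239/0.08121 = 0.1526 M.
Ka(NH4+) = Kw/Kb = 1.0e-14 / 1.8 x 10^-5 = 5.56e-10.
[H^+] = sqrt(Ka x [NH4+]) = sqrt(5.56e-10 x 0.1526) = 9.21e-6 M.
pH = -log(9.21e-6) = 5.04.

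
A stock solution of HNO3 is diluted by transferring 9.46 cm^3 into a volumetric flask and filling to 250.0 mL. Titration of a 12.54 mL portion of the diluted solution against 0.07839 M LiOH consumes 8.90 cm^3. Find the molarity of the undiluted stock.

n(LiOH) = 0.07839 x 0.008900 = 0.0006977 mol.
n(HNO3) in the aliquot = 0.0006977 mol.
[diluted HNO3] = 0.0006977 / 0.01254 = 0.05564 M.
Dilution factor = 250.0/9.460 = 26.43, so [stock] = 0.05564 x 26.43 = 1.47 M.

1.47 M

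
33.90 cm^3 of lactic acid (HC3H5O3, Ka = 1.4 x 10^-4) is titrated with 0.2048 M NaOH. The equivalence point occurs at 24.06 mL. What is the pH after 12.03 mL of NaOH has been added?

12.03 mL is exactly half the equivalence volume (24.06/2), i.e. the half-equivalence point.
There, n(HA) = n(A^-), so pH = pKa = -log(1.4 x 10^-4) = 3.85.

3.85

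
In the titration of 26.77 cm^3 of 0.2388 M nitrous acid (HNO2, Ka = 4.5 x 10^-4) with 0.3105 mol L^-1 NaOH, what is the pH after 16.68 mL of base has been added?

Initial n(HNO2) = 0.2388 x 0.02677 = 0.006393 mol.
n(NaOH) added = 0.3105 x 0.01668 = 0.005179 mol, converting that many moles of HNO2 to NO2-.
Remaining n(HNO2) = 0.001214 mol; n(NO2-) = 0.005179 mol.
By Henderson-Hasselbalch, pH = pKa + log([A^-]/[HA]) = 3.35 + log(0.005179/0.001214) = 3.35 + (+0.63) = 3.98.

3.98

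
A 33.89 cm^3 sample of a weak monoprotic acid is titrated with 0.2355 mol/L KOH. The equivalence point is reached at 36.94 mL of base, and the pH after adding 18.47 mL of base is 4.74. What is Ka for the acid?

1.8 x 10^-5

18.47 mL is half of the equivalence volume, so this is the half-equivalence point where [HA] = [A^-].
At half-equivalence pH = pKa, so pKa = 4.74.
Ka = 10^(-4.74) = 1.8 x 10^-5.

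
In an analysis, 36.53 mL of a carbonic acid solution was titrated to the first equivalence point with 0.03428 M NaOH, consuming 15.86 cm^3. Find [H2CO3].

0.0149 M

n(NaOH) = 0.03428 x 0.01586 = 0.0005437 mol.
At the first equivalence point, 1 mol OH^- react per mol H2CO3, so n(H2CO3) = 0.0005437 / 1 = 0.0005437 mol.
[H2CO3] = 0.0005437 / 0.03653 L = 0.0149 M.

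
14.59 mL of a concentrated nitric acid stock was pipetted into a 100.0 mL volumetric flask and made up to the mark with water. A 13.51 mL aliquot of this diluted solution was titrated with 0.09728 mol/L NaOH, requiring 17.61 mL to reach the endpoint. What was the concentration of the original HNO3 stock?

0.869 M

n(NaOH) = 0.09728 x 0.01761 = 0.001713 mol.
n(HNO3) in the aliquot = 0.001713 mol.
[diluted HNO3] = 0.001713 / 0.01351 = 0.1268 M.
Dilution factor = 100.0/14.59 = 6.854, so [stock] = 0.1268 x 6.854 = 0.869 M.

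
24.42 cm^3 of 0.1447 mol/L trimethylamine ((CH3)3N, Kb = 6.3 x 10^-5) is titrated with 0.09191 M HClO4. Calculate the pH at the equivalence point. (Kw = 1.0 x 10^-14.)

n((CH3)3N) = 0.1447 x 0.02442 = 0.003534 mol; V(HClO4) at equivalence = 0.003534/0.09191 = 0.03845 L.
At equivalence the base is fully converted to (CH3)3NH+; total volume = 0.06287 L, so [(CH3)3NH+] = 0.003534/0.06287 = 0.05621 M.
Ka((CH3)3NH+) = Kw/Kb = 1.0e-14 / 6.3 x 10^-5 = 1.59e-10.
[H^+] = sqrt(Ka x [(CH3)3NH+]) = sqrt(1.59e-10 x 0.05621) = 2.99e-6 M.
pH = -log(2.99e-6) = 5.52.

5.52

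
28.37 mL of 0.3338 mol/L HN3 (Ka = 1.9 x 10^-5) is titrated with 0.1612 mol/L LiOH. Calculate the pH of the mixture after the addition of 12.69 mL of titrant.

4.16

Initial n(HN3) = 0.3338 x 0.02837 = 0.009470 mol.
n(LiOH) added = 0.1612 x 0.01269 = 0.002046 mol, converting that many moles of HN3 to N3-.
Remaining n(HN3) = 0.007424 mol; n(N3-) = 0.002046 mol.
By Henderson-Hasselbalch, pH = pKa + log([A^-]/[HA]) = 4.72 + log(0.002046/0.007424) = 4.72 + (-0.56) = 4.16.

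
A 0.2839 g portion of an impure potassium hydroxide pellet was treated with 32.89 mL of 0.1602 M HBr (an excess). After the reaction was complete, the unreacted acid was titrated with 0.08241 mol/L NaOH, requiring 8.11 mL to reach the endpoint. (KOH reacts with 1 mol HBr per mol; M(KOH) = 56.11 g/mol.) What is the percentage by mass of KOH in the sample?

90.9%

Total n(HBr) added = 0.1602 x 0.03289 = 0.005269 mol.
n(NaOH) used = 0.08241 x 0.008110 = 0.0006683 mol, which equals the excess n(HBr).
So n(HBr) consumed by the sample = 0.005269 - 0.0006683 = 0.004601 mol.
n(KOH) = 0.004601 / 1 = 0.004601 mol.
mass KOH = 0.004601 x 56.11 = 0.2581 g, so %KOH = 0.2581/0.2839 x 100 = 90.9%.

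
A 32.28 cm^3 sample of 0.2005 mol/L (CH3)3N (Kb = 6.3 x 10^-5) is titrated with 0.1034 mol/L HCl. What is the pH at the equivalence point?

n((CH3)3N) = 0.2005 x 0.03228 = 0.006472 mol; V(HCl) at equivalence = 0.006472/0.1034 = 0.06259 L.
At equivalence the base is fully converted to (CH3)3NH+; total volume = 0.09487 L, so [(CH3)3NH+] = 0.006472/0.09487 = 0.06822 M.
Ka((CH3)3NH+) = Kw/Kb = 1.0e-14 / 6.3 x 10^-5 = 1.59e-10.
[H^+] = sqrt(Ka x [(CH3)3NH+]) = sqrt(1.59e-10 x 0.06822) = 3.29e-6 M.
pH = -log(3.29e-6) = 5.48.

5.48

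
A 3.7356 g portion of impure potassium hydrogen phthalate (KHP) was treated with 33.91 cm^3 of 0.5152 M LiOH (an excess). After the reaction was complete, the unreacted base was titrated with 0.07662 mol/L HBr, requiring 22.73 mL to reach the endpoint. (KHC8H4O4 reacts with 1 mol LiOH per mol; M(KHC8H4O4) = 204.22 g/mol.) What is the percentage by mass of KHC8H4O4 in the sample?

Total n(LiOH) added = 0.5152 x 0.03391 = 0.01747 mol.
n(HBr) used = 0.07662 x 0.02273 = 0.001742 mol, which equals the excess n(LiOH).
So n(LiOH) consumed by the sample = 0.01747 - 0.001742 = 0.01573 mol.
n(KHC8H4O4) = 0.01573 / 1 = 0.01573 mol.
mass KHC8H4O4 = 0.01573 x 204.22 = 3.212 g, so %KHC8H4O4 = 3.212/3.7356 x 100 = 86.0%.

86.0%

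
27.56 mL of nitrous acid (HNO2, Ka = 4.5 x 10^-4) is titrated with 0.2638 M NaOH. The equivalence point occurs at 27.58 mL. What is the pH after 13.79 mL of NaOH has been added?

13.79 mL is exactly half the equivalence volume (27.58/2), i.e. the half-equivalence point.
There, n(HA) = n(A^-), so pH = pKa = -log(4.5 x 10^-4) = 3.35.

3.35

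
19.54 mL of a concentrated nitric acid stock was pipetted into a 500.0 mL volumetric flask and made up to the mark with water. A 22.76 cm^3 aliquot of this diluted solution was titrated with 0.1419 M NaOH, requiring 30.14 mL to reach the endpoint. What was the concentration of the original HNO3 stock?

4.81 M

n(NaOH) = 0.1419 x 0.03014 = 0.004277 mol.
n(HNO3) in the aliquot = 0.004277 mol.
[diluted HNO3] = 0.004277 / 0.02276 = 0.1879 M.
Dilution factor = 500.0/19.54 = 25.59, so [stock] = 0.1879 x 25.59 = 4.81 M.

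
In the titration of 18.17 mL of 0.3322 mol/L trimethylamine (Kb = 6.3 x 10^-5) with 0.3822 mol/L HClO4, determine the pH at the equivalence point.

5.27

n((CH3)3N) = 0.3322 x 0.01817 = 0.006036 mol; V(HClO4) at equivalence = 0.006036/0.3822 = 0.01579 L.
At equivalence the base is fully converted to (CH3)3NH+; total volume = 0.03396 L, so [(CH3)3NH+] = 0.006036/0.03396 = 0.1777 M.
Ka((CH3)3NH+) = Kw/Kb = 1.0e-14 / 6.3 x 10^-5 = 1.59e-10.
[H^+] = sqrt(Ka x [(CH3)3NH+]) = sqrt(1.59e-10 x 0.1777) = 5.31e-6 M.
pH = -log(5.31e-6) = 5.27.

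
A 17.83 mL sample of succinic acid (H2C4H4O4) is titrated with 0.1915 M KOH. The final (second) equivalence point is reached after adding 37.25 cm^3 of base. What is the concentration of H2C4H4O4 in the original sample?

0.200 M

n(KOH) = 0.1915 x 0.03725 = 0.007133 mol.
At the final (second) equivalence point, 2 mol OH^- react per mol H2C4H4O4, so n(H2C4H4O4) = 0.007133 / 2 = 0.003567 mol.
[H2C4H4O4] = 0.003567 / 0.01783 L = 0.200 M.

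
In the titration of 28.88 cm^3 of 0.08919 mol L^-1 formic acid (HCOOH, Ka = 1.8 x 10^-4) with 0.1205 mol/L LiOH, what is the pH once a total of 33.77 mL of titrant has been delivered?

12.38

n(acid) = 0.08919 x 0.02888 = 0.002576 mol; n(LiOH) added = 0.1205 x 0.03377 = 0.004069 mol.
Base is in excess by 0.004069 - 0.002576 = 0.001493 mol in a total volume of 0.06265 L.
[OH^-] = 0.001493/0.06265 = 0.02384 M, so pOH = 1.62 and pH = 14.00 - 1.62 = 12.38.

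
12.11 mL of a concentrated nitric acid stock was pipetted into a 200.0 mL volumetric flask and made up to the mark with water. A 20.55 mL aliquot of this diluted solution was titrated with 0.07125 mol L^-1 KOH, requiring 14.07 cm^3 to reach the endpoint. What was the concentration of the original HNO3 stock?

n(KOH) = 0.07125 x 0.01407 = 0.001002 mol.
n(HNO3) in the aliquot = 0.001002 mol.
[diluted HNO3] = 0.001002 / 0.02055 = 0.04878 M.
Dilution factor = 200.0/12.11 = 16.52, so [stock] = 0.04878 x 16.52 = 0.806 M.

0.806 M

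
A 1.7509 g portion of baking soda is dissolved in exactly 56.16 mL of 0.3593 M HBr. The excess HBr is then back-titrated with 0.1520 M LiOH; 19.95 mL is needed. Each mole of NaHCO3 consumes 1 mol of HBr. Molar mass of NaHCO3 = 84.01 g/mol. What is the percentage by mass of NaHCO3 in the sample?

Total n(HBr) added = 0.3593 x 0.05616 = 0.02018 mol.
n(LiOH) used = 0.1520 x 0.01995 = 0.003032 mol, which equals the excess n(HBr).
So n(HBr) consumed by the sample = 0.02018 - 0.003032 = 0.01715 mol.
n(NaHCO3) = 0.01715 / 1 = 0.01715 mol.
mass NaHCO3 = 0.01715 x 84.01 = 1.440 g, so %NaHCO3 = 1.440/1.7509 x 100 = 82.3%.

82.3%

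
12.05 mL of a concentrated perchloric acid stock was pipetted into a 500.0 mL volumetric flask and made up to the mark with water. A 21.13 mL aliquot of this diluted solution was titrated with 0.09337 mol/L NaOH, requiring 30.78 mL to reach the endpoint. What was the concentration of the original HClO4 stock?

5.64 M

n(NaOH) = 0.09337 x 0.03078 = 0.002874 mol.
n(HClO4) in the aliquot = 0.002874 mol.
[diluted HClO4] = 0.002874 / 0.02113 = 0.1360 M.
Dilution factor = 500.0/12.05 = 41.49, so [stock] = 0.1360 x 41.49 = 5.64 M.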